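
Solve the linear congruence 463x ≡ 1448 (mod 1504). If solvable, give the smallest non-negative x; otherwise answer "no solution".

First find gcd(463, 1504):
1504 = 3×463 + 115
463 = 4×115 + 3
115 = 38×3 + 1
3 = 3×1 + 0
gcd = 1, so a unique solution mod 1504 exists.
Back-substitute for the Bézout coefficients:
1 = 115 − 38·3
1 = −38·463 + 153·115
1 = 153·1504 − 497·463
So 463·(-497) ≡ 1 (mod 1504), giving 463⁻¹ ≡ 1007.
x ≡ 463⁻¹·1448 ≡ 1007·1448 ≡ 760 (mod 1504).

760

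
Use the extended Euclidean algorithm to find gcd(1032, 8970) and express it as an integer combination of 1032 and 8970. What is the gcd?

Euclidean algorithm:
8970 = 8×1032 + 714
1032 = 1×714 + 318
714 = 2×318 + 78
318 = 4×78 + 6
78 = 13×6 + 0
gcd(1032, 8970) = 6.
Express as a combination:
6 = 318 − 4·78
6 = −4·714 + 9·318
6 = 9·1032 − 13·714
6 = −13·8970 + 113·1032
So 6 = (-13)·8970 + (113)·1032.

6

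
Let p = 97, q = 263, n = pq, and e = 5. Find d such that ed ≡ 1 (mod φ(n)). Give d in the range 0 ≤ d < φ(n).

10061

φ(n) = (p−1)(q−1) = 96·262 = 25152.
Need d with 5·d ≡ 1 (mod 25152). Apply the extended Euclidean algorithm:
25152 = 5030×5 + 2
5 = 2×2 + 1
2 = 2×1 + 0
Back-substitute:
1 = 5 − 2·2
1 = −2·25152 + 10061·5
So 5·10061 ≡ 1 (mod 25152), hence d = 10061.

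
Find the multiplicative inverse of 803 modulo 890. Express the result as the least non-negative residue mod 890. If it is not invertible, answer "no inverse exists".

757

Apply the Euclidean algorithm to 890 and 803:
890 = 1·803 + 87
803 = 9·87 + 20
87 = 4·20 + 7
20 = 2·7 + 6
7 = 1·6 + 1
6 = 6·1 + 0
gcd = 1, so the inverse exists. Back-substitute:
1 = 7 − 6
1 = −20 + 3·7
1 = 3·87 − 13·20
1 = −13·803 + 120·87
1 = 120·890 − 133·803
Hence 803⁻¹ ≡ -133 ≡ 757 (mod 890).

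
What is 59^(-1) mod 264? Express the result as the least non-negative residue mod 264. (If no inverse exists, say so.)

179

Extended Euclidean algorithm:
264 = 4*59 + 28
59 = 2*28 + 3
28 = 9*3 + 1
3 = 3*1 + 0
gcd = 1, so the inverse exists. Back-substitute:
1 = 28 − 9·3
1 = −9·59 + 19·28
1 = 19·264 − 85·59
Hence 59⁻¹ ≡ -85 ≡ 179 (mod 264).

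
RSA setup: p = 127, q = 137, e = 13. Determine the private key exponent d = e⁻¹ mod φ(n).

7909

φ(n) = (p−1)(q−1) = 126·136 = 17136.
Need d with 13·d ≡ 1 (mod 17136). Apply the extended Euclidean algorithm:
17136 = 1318·13 + 2
13 = 6·2 + 1
2 = 2·1 + 0
Back-substitute:
1 = 13 − 6·2
1 = −6·17136 + 7909·13
So 13·7909 ≡ 1 (mod 17136), hence d = 7909.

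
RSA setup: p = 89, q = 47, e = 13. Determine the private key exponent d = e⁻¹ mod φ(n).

φ(n) = (p−1)(q−1) = 88·46 = 4048.
Need d with 13·d ≡ 1 (mod 4048). Apply the extended Euclidean algorithm:
4048 = 311·13 + 5
13 = 2·5 + 3
5 = 1·3 + 2
3 = 1·2 + 1
2 = 2·1 + 0
Back-substitute:
1 = 3 − 2
1 = −5 + 2·3
1 = 2·13 − 5·5
1 = −5·4048 + 1557·13
So 13·1557 ≡ 1 (mod 4048), hence d = 1557.

1557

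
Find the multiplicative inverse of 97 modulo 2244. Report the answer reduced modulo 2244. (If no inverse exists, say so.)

1897

Extended Euclidean algorithm:
2244 = 23×97 + 13
97 = 7×13 + 6
13 = 2×6 + 1
6 = 6×1 + 0
gcd = 1, so the inverse exists. Back-substitute:
1 = 13 − 2·6
1 = −2·97 + 15·13
1 = 15·2244 − 347·97
Hence 97⁻¹ ≡ -347 ≡ 1897 (mod 2244).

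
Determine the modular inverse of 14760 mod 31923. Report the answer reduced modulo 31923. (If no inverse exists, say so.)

no inverse exists

Euclidean algorithm on 31923, 14760:
31923 = 2×14760 + 2403
14760 = 6×2403 + 342
2403 = 7×342 + 9
342 = 38×9 + 0
The gcd is 9, not 1, hence no inverse exists.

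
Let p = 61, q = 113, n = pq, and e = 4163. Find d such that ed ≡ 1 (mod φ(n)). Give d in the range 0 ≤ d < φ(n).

1067

φ(n) = (p−1)(q−1) = 60·112 = 6720.
Need d with 4163·d ≡ 1 (mod 6720). Apply the extended Euclidean algorithm:
6720 = 1×4163 + 2557
4163 = 1×2557 + 1606
2557 = 1×1606 + 951
1606 = 1×951 + 655
951 = 1×655 + 296
655 = 2×296 + 63
296 = 4×63 + 44
63 = 1×44 + 19
44 = 2×19 + 6
19 = 3×6 + 1
6 = 6×1 + 0
Back-substitute:
1 = 19 − 3·6
1 = −3·44 + 7·19
1 = 7·63 − 10·44
1 = −10·296 + 47·63
1 = 47·655 − 104·296
1 = −104·951 + 151·655
1 = 151·1606 − 255·951
1 = −255·2557 + 406·1606
1 = 406·4163 − 661·2557
1 = −661·6720 + 1067·4163
So 4163·1067 ≡ 1 (mod 6720), hence d = 1067.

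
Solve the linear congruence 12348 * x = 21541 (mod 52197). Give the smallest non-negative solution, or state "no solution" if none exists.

gcd(12348, 52197):
52197 = 4*12348 + 2805
12348 = 4*2805 + 1128
2805 = 2*1128 + 549
1128 = 2*549 + 30
549 = 18*30 + 9
30 = 3*9 + 3
9 = 3*3 + 0
gcd = 3, but 3 ∤ 21541, so the congruence has no solution.

no solution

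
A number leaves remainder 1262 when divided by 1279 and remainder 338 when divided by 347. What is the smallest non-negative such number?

179043

Write x = 1262 + 1279·k. Then 1279·k ≡ 338 − 1262 ≡ 117 (mod 347).
Need 1279⁻¹ mod 347. Extended Euclid on (347, 238):
347 = 1×238 + 109
238 = 2×109 + 20
109 = 5×20 + 9
20 = 2×9 + 2
9 = 4×2 + 1
2 = 2×1 + 0
Back-substitute:
1 = 9 − 4·2
1 = −4·20 + 9·9
1 = 9·109 − 49·20
1 = −49·238 + 107·109
1 = 107·347 − 156·238
1279⁻¹ ≡ 191 (mod 347), so k ≡ 191·117 ≡ 139 (mod 347).
x = 1262 + 1279·139 = 179043.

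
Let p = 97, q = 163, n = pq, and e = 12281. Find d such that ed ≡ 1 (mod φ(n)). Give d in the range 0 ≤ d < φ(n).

φ(n) = (p−1)(q−1) = 96·162 = 15552.
Need d with 12281·d ≡ 1 (mod 15552). Apply the extended Euclidean algorithm:
15552 = 1×12281 + 3271
12281 = 3×3271 + 2468
3271 = 1×2468 + 803
2468 = 3×803 + 59
803 = 13×59 + 36
59 = 1×36 + 23
36 = 1×23 + 13
23 = 1×13 + 10
13 = 1×10 + 3
10 = 3×3 + 1
3 = 3×1 + 0
Back-substitute:
1 = 10 − 3·3
1 = −3·13 + 4·10
1 = 4·23 − 7·13
1 = −7·36 + 11·23
1 = 11·59 − 18·36
1 = −18·803 + 245·59
1 = 245·2468 − 753·803
1 = −753·3271 + 998·2468
1 = 998·12281 − 3747·3271
1 = −3747·15552 + 4745·12281
So 12281·4745 ≡ 1 (mod 15552), hence d = 4745.

4745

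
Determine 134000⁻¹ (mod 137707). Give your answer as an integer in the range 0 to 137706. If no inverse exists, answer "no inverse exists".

Apply the Euclidean algorithm to 137707 and 134000:
137707 = 1*134000 + 3707
134000 = 36*3707 + 548
3707 = 6*548 + 419
548 = 1*419 + 129
419 = 3*129 + 32
129 = 4*32 + 1
32 = 32*1 + 0
gcd = 1, so the inverse exists. Back-substitute:
1 = 129 − 4·32
1 = −4·419 + 13·129
1 = 13·548 − 17·419
1 = −17·3707 + 115·548
1 = 115·134000 − 4157·3707
1 = −4157·137707 + 4272·134000
So 134000·4272 ≡ 1 (mod 137707).

4272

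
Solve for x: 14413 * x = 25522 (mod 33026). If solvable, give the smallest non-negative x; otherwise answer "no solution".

First find gcd(14413, 33026):
33026 = 2·14413 + 4200
14413 = 3·4200 + 1813
4200 = 2·1813 + 574
1813 = 3·574 + 91
574 = 6·91 + 28
91 = 3·28 + 7
28 = 4·7 + 0
gcd = 7 and 7 | 25522, so solutions exist. Divide through by 7: 2059x ≡ 3646 (mod 4718).
Now find 2059⁻¹ mod 4718:
4718 = 2*2059 + 600
2059 = 3*600 + 259
600 = 2*259 + 82
259 = 3*82 + 13
82 = 6*13 + 4
13 = 3*4 + 1
4 = 4*1 + 0
Back-substitute:
1 = 13 − 3·4
1 = −3·82 + 19·13
1 = 19·259 − 60·82
1 = −60·600 + 139·259
1 = 139·2059 − 477·600
1 = −477·4718 + 1093·2059
So 2059⁻¹ ≡ 1093 (mod 4718).
Then x ≡ 1093·3646 ≡ 3086 (mod 4718); the smallest non-negative solution is x = 3086.

3086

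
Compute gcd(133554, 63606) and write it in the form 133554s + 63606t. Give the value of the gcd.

6

Repeated division:
133554 = 2·63606 + 6342
63606 = 10·6342 + 186
6342 = 34·186 + 18
186 = 10·18 + 6
18 = 3·6 + 0
gcd(133554, 63606) = 6.
Back-substituting:
6 = 186 − 10·18
6 = −10·6342 + 341·186
6 = 341·63606 − 3420·6342
6 = −3420·133554 + 7181·63606
So 6 = (-3420)·133554 + (7181)·63606.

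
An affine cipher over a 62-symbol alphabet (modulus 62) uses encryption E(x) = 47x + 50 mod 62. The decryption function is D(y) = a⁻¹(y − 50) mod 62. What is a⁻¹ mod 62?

gcd(62, 47) by repeated division:
62 = 1×47 + 15
47 = 3×15 + 2
15 = 7×2 + 1
2 = 2×1 + 0
The gcd is 1. Working backward:
1 = 15 − 7·2
1 = −7·47 + 22·15
1 = 22·62 − 29·47
Thus 47·(-29) ≡ 1 (mod 62); reducing, -29 mod 62 = 33.

33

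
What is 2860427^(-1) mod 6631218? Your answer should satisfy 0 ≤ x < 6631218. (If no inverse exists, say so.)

gcd(6631218, 2860427) by repeated division:
6631218 = 2×2860427 + 910364
2860427 = 3×910364 + 129335
910364 = 7×129335 + 5019
129335 = 25×5019 + 3860
5019 = 1×3860 + 1159
3860 = 3×1159 + 383
1159 = 3×383 + 10
383 = 38×10 + 3
10 = 3×3 + 1
3 = 3×1 + 0
Since gcd(2860427, 6631218) = 1, back-substitute to write 1 as a combination:
1 = 10 − 3·3
1 = −3·383 + 115·10
1 = 115·1159 − 348·383
1 = −348·3860 + 1159·1159
1 = 1159·5019 − 1507·3860
1 = −1507·129335 + 38834·5019
1 = 38834·910364 − 273345·129335
1 = −273345·2860427 + 858869·910364
1 = 858869·6631218 − 1991083·2860427
So 2860427·(-1991083) ≡ 1 (mod 6631218), and -1991083 ≡ 4640135 (mod 6631218).

4640135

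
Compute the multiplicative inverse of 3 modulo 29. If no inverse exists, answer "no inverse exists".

gcd(29, 3) by repeated division:
29 = 9*3 + 2
3 = 1*2 + 1
2 = 2*1 + 0
gcd = 1, so the inverse exists. Back-substitute:
1 = 3 − 2
1 = −29 + 10·3
So 3·10 ≡ 1 (mod 29).

10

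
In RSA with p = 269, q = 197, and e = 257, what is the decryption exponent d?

φ(n) = (p−1)(q−1) = 268·196 = 52528.
Need d with 257·d ≡ 1 (mod 52528). Apply the extended Euclidean algorithm:
52528 = 204·257 + 100
257 = 2·100 + 57
100 = 1·57 + 43
57 = 1·43 + 14
43 = 3·14 + 1
14 = 14·1 + 0
Back-substitute:
1 = 43 − 3·14
1 = −3·57 + 4·43
1 = 4·100 − 7·57
1 = −7·257 + 18·100
1 = 18·52528 − 3679·257
So 257·(-3679) ≡ 1 (mod 52528), hence d ≡ -3679 ≡ 48849 (mod 52528).

48849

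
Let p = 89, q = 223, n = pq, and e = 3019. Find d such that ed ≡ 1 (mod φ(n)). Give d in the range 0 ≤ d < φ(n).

18643

φ(n) = (p−1)(q−1) = 88·222 = 19536.
Need d with 3019·d ≡ 1 (mod 19536). Apply the extended Euclidean algorithm:
19536 = 6×3019 + 1422
3019 = 2×1422 + 175
1422 = 8×175 + 22
175 = 7×22 + 21
22 = 1×21 + 1
21 = 21×1 + 0
Back-substitute:
1 = 22 − 21
1 = −175 + 8·22
1 = 8·1422 − 65·175
1 = −65·3019 + 138·1422
1 = 138·19536 − 893·3019
So 3019·(-893) ≡ 1 (mod 19536), hence d ≡ -893 ≡ 18643 (mod 19536).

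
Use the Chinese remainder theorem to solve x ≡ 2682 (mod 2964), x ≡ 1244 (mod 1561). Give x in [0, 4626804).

Write x = 2682 + 2964·k. Then 2964·k ≡ 1244 − 2682 ≡ 123 (mod 1561).
Need 2964⁻¹ mod 1561. Extended Euclid on (1561, 1403):
1561 = 1×1403 + 158
1403 = 8×158 + 139
158 = 1×139 + 19
139 = 7×19 + 6
19 = 3×6 + 1
6 = 6×1 + 0
Back-substitute:
1 = 19 − 3·6
1 = −3·139 + 22·19
1 = 22·158 − 25·139
1 = −25·1403 + 222·158
1 = 222·1561 − 247·1403
2964⁻¹ ≡ 1314 (mod 1561), so k ≡ 1314·123 ≡ 839 (mod 1561).
x = 2682 + 2964·839 = 2489478.

2489478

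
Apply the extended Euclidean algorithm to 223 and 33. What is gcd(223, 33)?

1

Apply Euclid's algorithm to 223 and 33:
223 = 6×33 + 25
33 = 1×25 + 8
25 = 3×8 + 1
8 = 8×1 + 0
gcd(223, 33) = 1.
Working backward:
1 = 25 − 3·8
1 = −3·33 + 4·25
1 = 4·223 − 27·33
So 1 = (4)·223 + (-27)·33.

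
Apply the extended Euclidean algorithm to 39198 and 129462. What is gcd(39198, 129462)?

6

Apply Euclid's algorithm to 129462 and 39198:
129462 = 3*39198 + 11868
39198 = 3*11868 + 3594
11868 = 3*3594 + 1086
3594 = 3*1086 + 336
1086 = 3*336 + 78
336 = 4*78 + 24
78 = 3*24 + 6
24 = 4*6 + 0
gcd(39198, 129462) = 6.
Back-substituting:
6 = 78 − 3·24
6 = −3·336 + 13·78
6 = 13·1086 − 42·336
6 = −42·3594 + 139·1086
6 = 139·11868 − 459·3594
6 = −459·39198 + 1516·11868
6 = 1516·129462 − 5007·39198
So 6 = (1516)·129462 + (-5007)·39198.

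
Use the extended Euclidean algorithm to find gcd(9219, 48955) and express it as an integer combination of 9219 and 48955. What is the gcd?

Apply Euclid's algorithm to 48955 and 9219:
48955 = 5×9219 + 2860
9219 = 3×2860 + 639
2860 = 4×639 + 304
639 = 2×304 + 31
304 = 9×31 + 25
31 = 1×25 + 6
25 = 4×6 + 1
6 = 6×1 + 0
gcd(9219, 48955) = 1.
Express as a combination:
1 = 25 − 4·6
1 = −4·31 + 5·25
1 = 5·304 − 49·31
1 = −49·639 + 103·304
1 = 103·2860 − 461·639
1 = −461·9219 + 1486·2860
1 = 1486·48955 − 7891·9219
So 1 = (1486)·48955 + (-7891)·9219.

1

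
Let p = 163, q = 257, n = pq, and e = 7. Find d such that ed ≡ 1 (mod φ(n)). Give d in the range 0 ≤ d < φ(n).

φ(n) = (p−1)(q−1) = 162·256 = 41472.
Need d with 7·d ≡ 1 (mod 41472). Apply the extended Euclidean algorithm:
41472 = 5924*7 + 4
7 = 1*4 + 3
4 = 1*3 + 1
3 = 3*1 + 0
Back-substitute:
1 = 4 − 3
1 = −7 + 2·4
1 = 2·41472 − 11849·7
So 7·(-11849) ≡ 1 (mod 41472), hence d ≡ -11849 ≡ 29623 (mod 41472).

29623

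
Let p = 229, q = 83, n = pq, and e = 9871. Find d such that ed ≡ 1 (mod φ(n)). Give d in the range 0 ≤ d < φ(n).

16855

φ(n) = (p−1)(q−1) = 228·82 = 18696.
Need d with 9871·d ≡ 1 (mod 18696). Apply the extended Euclidean algorithm:
18696 = 1×9871 + 8825
9871 = 1×8825 + 1046
8825 = 8×1046 + 457
1046 = 2×457 + 132
457 = 3×132 + 61
132 = 2×61 + 10
61 = 6×10 + 1
10 = 10×1 + 0
Back-substitute:
1 = 61 − 6·10
1 = −6·132 + 13·61
1 = 13·457 − 45·132
1 = −45·1046 + 103·457
1 = 103·8825 − 869·1046
1 = −869·9871 + 972·8825
1 = 972·18696 − 1841·9871
So 9871·(-1841) ≡ 1 (mod 18696), hence d ≡ -1841 ≡ 16855 (mod 18696).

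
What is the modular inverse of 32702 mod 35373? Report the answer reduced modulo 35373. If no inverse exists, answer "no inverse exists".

6476

Run Euclid on (35373, 32702):
35373 = 1*32702 + 2671
32702 = 12*2671 + 650
2671 = 4*650 + 71
650 = 9*71 + 11
71 = 6*11 + 5
11 = 2*5 + 1
5 = 5*1 + 0
The gcd is 1. Working backward:
1 = 11 − 2·5
1 = −2·71 + 13·11
1 = 13·650 − 119·71
1 = −119·2671 + 489·650
1 = 489·32702 − 5987·2671
1 = −5987·35373 + 6476·32702
So 32702·6476 ≡ 1 (mod 35373).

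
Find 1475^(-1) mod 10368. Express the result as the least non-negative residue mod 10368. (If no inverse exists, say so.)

2411

gcd(10368, 1475) by repeated division:
10368 = 7·1475 + 43
1475 = 34·43 + 13
43 = 3·13 + 4
13 = 3·4 + 1
4 = 4·1 + 0
The gcd is 1. Working backward:
1 = 13 − 3·4
1 = −3·43 + 10·13
1 = 10·1475 − 343·43
1 = −343·10368 + 2411·1475
So 1475·2411 ≡ 1 (mod 10368).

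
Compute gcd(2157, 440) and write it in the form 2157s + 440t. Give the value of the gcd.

1

Repeated division:
2157 = 4×440 + 397
440 = 1×397 + 43
397 = 9×43 + 10
43 = 4×10 + 3
10 = 3×3 + 1
3 = 3×1 + 0
gcd(2157, 440) = 1.
Working backward:
1 = 10 − 3·3
1 = −3·43 + 13·10
1 = 13·397 − 120·43
1 = −120·440 + 133·397
1 = 133·2157 − 652·440
So 1 = (133)·2157 + (-652)·440.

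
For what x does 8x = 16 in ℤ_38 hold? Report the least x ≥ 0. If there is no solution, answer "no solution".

First find gcd(8, 38):
38 = 4×8 + 6
8 = 1×6 + 2
6 = 3×2 + 0
gcd = 2 and 2 | 16, so solutions exist. Divide through by 2: 4x ≡ 8 (mod 19).
Now find 4⁻¹ mod 19:
19 = 4·4 + 3
4 = 1·3 + 1
3 = 3·1 + 0
Back-substitute:
1 = 4 − 3
1 = −19 + 5·4
So 4⁻¹ ≡ 5 (mod 19).
Then x ≡ 5·8 ≡ 2 (mod 19); the smallest non-negative solution is x = 2.

2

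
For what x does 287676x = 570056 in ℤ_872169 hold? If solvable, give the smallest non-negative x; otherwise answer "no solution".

no solution

gcd(287676, 872169):
872169 = 3·287676 + 9141
287676 = 31·9141 + 4305
9141 = 2·4305 + 531
4305 = 8·531 + 57
531 = 9·57 + 18
57 = 3·18 + 3
18 = 6·3 + 0
gcd = 3, but 3 ∤ 570056, so the congruence has no solution.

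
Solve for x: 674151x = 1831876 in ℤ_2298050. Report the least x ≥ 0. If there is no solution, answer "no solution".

850026

First find gcd(674151, 2298050):
2298050 = 3*674151 + 275597
674151 = 2*275597 + 122957
275597 = 2*122957 + 29683
122957 = 4*29683 + 4225
29683 = 7*4225 + 108
4225 = 39*108 + 13
108 = 8*13 + 4
13 = 3*4 + 1
4 = 4*1 + 0
gcd = 1, so a unique solution mod 2298050 exists.
Back-substitute for the Bézout coefficients:
1 = 13 − 3·4
1 = −3·108 + 25·13
1 = 25·4225 − 978·108
1 = −978·29683 + 6871·4225
1 = 6871·122957 − 28462·29683
1 = −28462·275597 + 63795·122957
1 = 63795·674151 − 156052·275597
1 = −156052·2298050 + 531951·674151
So 674151·(531951) ≡ 1 (mod 2298050), giving 674151⁻¹ ≡ 531951.
x ≡ 674151⁻¹·1831876 ≡ 531951·1831876 ≡ 850026 (mod 2298050).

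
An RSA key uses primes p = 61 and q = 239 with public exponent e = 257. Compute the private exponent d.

12113

φ(n) = (p−1)(q−1) = 60·238 = 14280.
Need d with 257·d ≡ 1 (mod 14280). Apply the extended Euclidean algorithm:
14280 = 55·257 + 145
257 = 1·145 + 112
145 = 1·112 + 33
112 = 3·33 + 13
33 = 2·13 + 7
13 = 1·7 + 6
7 = 1·6 + 1
6 = 6·1 + 0
Back-substitute:
1 = 7 − 6
1 = −13 + 2·7
1 = 2·33 − 5·13
1 = −5·112 + 17·33
1 = 17·145 − 22·112
1 = −22·257 + 39·145
1 = 39·14280 − 2167·257
So 257·(-2167) ≡ 1 (mod 14280), hence d ≡ -2167 ≡ 12113 (mod 14280).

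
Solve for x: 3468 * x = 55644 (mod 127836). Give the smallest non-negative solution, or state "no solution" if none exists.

First find gcd(3468, 127836):
127836 = 36*3468 + 2988
3468 = 1*2988 + 480
2988 = 6*480 + 108
480 = 4*108 + 48
108 = 2*48 + 12
48 = 4*12 + 0
gcd = 12 and 12 | 55644, so solutions exist. Divide through by 12: 289x ≡ 4637 (mod 10653).
Now find 289⁻¹ mod 10653:
10653 = 36·289 + 249
289 = 1·249 + 40
249 = 6·40 + 9
40 = 4·9 + 4
9 = 2·4 + 1
4 = 4·1 + 0
Back-substitute:
1 = 9 − 2·4
1 = −2·40 + 9·9
1 = 9·249 − 56·40
1 = −56·289 + 65·249
1 = 65·10653 − 2396·289
So 289·(-2396) ≡ 1 (mod 10653), i.e. 289⁻¹ ≡ 8257.
Then x ≡ 8257·4637 ≡ 827 (mod 10653); the smallest non-negative solution is x = 827.

827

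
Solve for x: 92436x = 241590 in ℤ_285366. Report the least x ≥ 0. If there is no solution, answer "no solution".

43788

First find gcd(92436, 285366):
285366 = 3×92436 + 8058
92436 = 11×8058 + 3798
8058 = 2×3798 + 462
3798 = 8×462 + 102
462 = 4×102 + 54
102 = 1×54 + 48
54 = 1×48 + 6
48 = 8×6 + 0
gcd = 6 and 6 | 241590, so solutions exist. Divide through by 6: 15406x ≡ 40265 (mod 47561).
Now find 15406⁻¹ mod 47561:
47561 = 3·15406 + 1343
15406 = 11·1343 + 633
1343 = 2·633 + 77
633 = 8·77 + 17
77 = 4·17 + 9
17 = 1·9 + 8
9 = 1·8 + 1
8 = 8·1 + 0
Back-substitute:
1 = 9 − 8
1 = −17 + 2·9
1 = 2·77 − 9·17
1 = −9·633 + 74·77
1 = 74·1343 − 157·633
1 = −157·15406 + 1801·1343
1 = 1801·47561 − 5560·15406
So 15406·(-5560) ≡ 1 (mod 47561), i.e. 15406⁻¹ ≡ 42001.
Then x ≡ 42001·40265 ≡ 43788 (mod 47561); the smallest non-negative solution is x = 43788.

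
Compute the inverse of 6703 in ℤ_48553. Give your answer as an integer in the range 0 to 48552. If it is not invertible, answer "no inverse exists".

Run Euclid on (48553, 6703):
48553 = 7*6703 + 1632
6703 = 4*1632 + 175
1632 = 9*175 + 57
175 = 3*57 + 4
57 = 14*4 + 1
4 = 4*1 + 0
The gcd is 1. Working backward:
1 = 57 − 14·4
1 = −14·175 + 43·57
1 = 43·1632 − 401·175
1 = −401·6703 + 1647·1632
1 = 1647·48553 − 11930·6703
Hence 6703⁻¹ ≡ -11930 ≡ 36623 (mod 48553).

36623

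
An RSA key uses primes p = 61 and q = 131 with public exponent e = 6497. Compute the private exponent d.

5633

φ(n) = (p−1)(q−1) = 60·130 = 7800.
Need d with 6497·d ≡ 1 (mod 7800). Apply the extended Euclidean algorithm:
7800 = 1·6497 + 1303
6497 = 4·1303 + 1285
1303 = 1·1285 + 18
1285 = 71·18 + 7
18 = 2·7 + 4
7 = 1·4 + 3
4 = 1·3 + 1
3 = 3·1 + 0
Back-substitute:
1 = 4 − 3
1 = −7 + 2·4
1 = 2·18 − 5·7
1 = −5·1285 + 357·18
1 = 357·1303 − 362·1285
1 = −362·6497 + 1805·1303
1 = 1805·7800 − 2167·6497
So 6497·(-2167) ≡ 1 (mod 7800), hence d ≡ -2167 ≡ 5633 (mod 7800).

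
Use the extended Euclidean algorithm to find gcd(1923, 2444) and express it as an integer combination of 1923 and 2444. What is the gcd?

1

Repeated division:
2444 = 1·1923 + 521
1923 = 3·521 + 360
521 = 1·360 + 161
360 = 2·161 + 38
161 = 4·38 + 9
38 = 4·9 + 2
9 = 4·2 + 1
2 = 2·1 + 0
gcd(1923, 2444) = 1.
Working backward:
1 = 9 − 4·2
1 = −4·38 + 17·9
1 = 17·161 − 72·38
1 = −72·360 + 161·161
1 = 161·521 − 233·360
1 = −233·1923 + 860·521
1 = 860·2444 − 1093·1923
So 1 = (860)·2444 + (-1093)·1923.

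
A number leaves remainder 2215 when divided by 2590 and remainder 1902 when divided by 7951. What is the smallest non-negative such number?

Write x = 2215 + 2590·k. Then 2590·k ≡ 1902 − 2215 ≡ 7638 (mod 7951).
Need 2590⁻¹ mod 7951. Extended Euclid on (7951, 2590):
7951 = 3·2590 + 181
2590 = 14·181 + 56
181 = 3·56 + 13
56 = 4·13 + 4
13 = 3·4 + 1
4 = 4·1 + 0
Back-substitute:
1 = 13 − 3·4
1 = −3·56 + 13·13
1 = 13·181 − 42·56
1 = −42·2590 + 601·181
1 = 601·7951 − 1845·2590
2590⁻¹ ≡ 6106 (mod 7951), so k ≡ 6106·7638 ≡ 5013 (mod 7951).
x = 2215 + 2590·5013 = 12985885.

12985885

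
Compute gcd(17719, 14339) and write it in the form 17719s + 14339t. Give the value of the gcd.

13

Repeated division:
17719 = 1*14339 + 3380
14339 = 4*3380 + 819
3380 = 4*819 + 104
819 = 7*104 + 91
104 = 1*91 + 13
91 = 7*13 + 0
gcd(17719, 14339) = 13.
Working backward:
13 = 104 − 91
13 = −819 + 8·104
13 = 8·3380 − 33·819
13 = −33·14339 + 140·3380
13 = 140·17719 − 173·14339
So 13 = (140)·17719 + (-173)·14339.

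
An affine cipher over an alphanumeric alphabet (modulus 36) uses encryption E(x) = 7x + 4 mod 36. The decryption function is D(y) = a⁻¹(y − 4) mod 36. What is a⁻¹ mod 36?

31

Extended Euclidean algorithm:
36 = 5×7 + 1
7 = 7×1 + 0
Since gcd(7, 36) = 1, back-substitute to write 1 as a combination:
1 = 36 − 5·7
So 7·(-5) ≡ 1 (mod 36), and -5 ≡ 31 (mod 36).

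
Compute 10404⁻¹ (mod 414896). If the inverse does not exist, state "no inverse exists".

no inverse exists

Euclidean algorithm on 414896, 10404:
414896 = 39×10404 + 9140
10404 = 1×9140 + 1264
9140 = 7×1264 + 292
1264 = 4×292 + 96
292 = 3×96 + 4
96 = 24×4 + 0
gcd(10404, 414896) = 4 ≠ 1, so 10404 has no multiplicative inverse modulo 414896.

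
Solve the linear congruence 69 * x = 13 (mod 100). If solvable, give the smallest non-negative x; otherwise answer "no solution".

First find gcd(69, 100):
100 = 1·69 + 31
69 = 2·31 + 7
31 = 4·7 + 3
7 = 2·3 + 1
3 = 3·1 + 0
gcd = 1, so a unique solution mod 100 exists.
Back-substitute for the Bézout coefficients:
1 = 7 − 2·3
1 = −2·31 + 9·7
1 = 9·69 − 20·31
1 = −20·100 + 29·69
So 69·(29) ≡ 1 (mod 100), giving 69⁻¹ ≡ 29.
x ≡ 69⁻¹·13 ≡ 29·13 ≡ 77 (mod 100).

77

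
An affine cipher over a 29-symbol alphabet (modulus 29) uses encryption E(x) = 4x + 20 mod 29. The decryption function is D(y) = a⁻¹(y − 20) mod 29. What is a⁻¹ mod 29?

Apply the Euclidean algorithm to 29 and 4:
29 = 7*4 + 1
4 = 4*1 + 0
The gcd is 1. Working backward:
1 = 29 − 7·4
Hence 4⁻¹ ≡ -7 ≡ 22 (mod 29).

22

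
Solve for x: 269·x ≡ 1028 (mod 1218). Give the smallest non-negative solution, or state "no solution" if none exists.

520

First find gcd(269, 1218):
1218 = 4×269 + 142
269 = 1×142 + 127
142 = 1×127 + 15
127 = 8×15 + 7
15 = 2×7 + 1
7 = 7×1 + 0
gcd = 1, so a unique solution mod 1218 exists.
Back-substitute for the Bézout coefficients:
1 = 15 − 2·7
1 = −2·127 + 17·15
1 = 17·142 − 19·127
1 = −19·269 + 36·142
1 = 36·1218 − 163·269
So 269·(-163) ≡ 1 (mod 1218), giving 269⁻¹ ≡ 1055.
x ≡ 269⁻¹·1028 ≡ 1055·1028 ≡ 520 (mod 1218).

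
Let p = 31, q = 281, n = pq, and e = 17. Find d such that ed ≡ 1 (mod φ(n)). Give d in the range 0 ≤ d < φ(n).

φ(n) = (p−1)(q−1) = 30·280 = 8400.
Need d with 17·d ≡ 1 (mod 8400). Apply the extended Euclidean algorithm:
8400 = 494·17 + 2
17 = 8·2 + 1
2 = 2·1 + 0
Back-substitute:
1 = 17 − 8·2
1 = −8·8400 + 3953·17
So 17·3953 ≡ 1 (mod 8400), hence d = 3953.

3953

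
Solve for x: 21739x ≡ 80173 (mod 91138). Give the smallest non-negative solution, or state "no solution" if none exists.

First find gcd(21739, 91138):
91138 = 4×21739 + 4182
21739 = 5×4182 + 829
4182 = 5×829 + 37
829 = 22×37 + 15
37 = 2×15 + 7
15 = 2×7 + 1
7 = 7×1 + 0
gcd = 1, so a unique solution mod 91138 exists.
Back-substitute for the Bézout coefficients:
1 = 15 − 2·7
1 = −2·37 + 5·15
1 = 5·829 − 112·37
1 = −112·4182 + 565·829
1 = 565·21739 − 2937·4182
1 = −2937·91138 + 12313·21739
So 21739·(12313) ≡ 1 (mod 91138), giving 21739⁻¹ ≡ 12313.
x ≡ 21739⁻¹·80173 ≡ 12313·80173 ≡ 54471 (mod 91138).

54471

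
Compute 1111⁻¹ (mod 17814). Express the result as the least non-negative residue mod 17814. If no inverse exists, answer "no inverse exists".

7969

Run Euclid on (17814, 1111):
17814 = 16×1111 + 38
1111 = 29×38 + 9
38 = 4×9 + 2
9 = 4×2 + 1
2 = 2×1 + 0
gcd = 1, so the inverse exists. Back-substitute:
1 = 9 − 4·2
1 = −4·38 + 17·9
1 = 17·1111 − 497·38
1 = −497·17814 + 7969·1111
So 1111·7969 ≡ 1 (mod 17814).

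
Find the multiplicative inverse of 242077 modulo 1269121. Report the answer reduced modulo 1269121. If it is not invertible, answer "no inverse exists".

975371

Extended Euclidean algorithm:
1269121 = 5*242077 + 58736
242077 = 4*58736 + 7133
58736 = 8*7133 + 1672
7133 = 4*1672 + 445
1672 = 3*445 + 337
445 = 1*337 + 108
337 = 3*108 + 13
108 = 8*13 + 4
13 = 3*4 + 1
4 = 4*1 + 0
Since gcd(242077, 1269121) = 1, back-substitute to write 1 as a combination:
1 = 13 − 3·4
1 = −3·108 + 25·13
1 = 25·337 − 78·108
1 = −78·445 + 103·337
1 = 103·1672 − 387·445
1 = −387·7133 + 1651·1672
1 = 1651·58736 − 13595·7133
1 = −13595·242077 + 56031·58736
1 = 56031·1269121 − 293750·242077
Hence 242077⁻¹ ≡ -293750 ≡ 975371 (mod 1269121).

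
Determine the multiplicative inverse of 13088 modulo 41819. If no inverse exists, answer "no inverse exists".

18037

gcd(41819, 13088) by repeated division:
41819 = 3·13088 + 2555
13088 = 5·2555 + 313
2555 = 8·313 + 51
313 = 6·51 + 7
51 = 7·7 + 2
7 = 3·2 + 1
2 = 2·1 + 0
The gcd is 1. Working backward:
1 = 7 − 3·2
1 = −3·51 + 22·7
1 = 22·313 − 135·51
1 = −135·2555 + 1102·313
1 = 1102·13088 − 5645·2555
1 = −5645·41819 + 18037·13088
So 13088·18037 ≡ 1 (mod 41819).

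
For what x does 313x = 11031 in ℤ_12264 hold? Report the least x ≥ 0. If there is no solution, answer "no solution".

4071

First find gcd(313, 12264):
12264 = 39·313 + 57
313 = 5·57 + 28
57 = 2·28 + 1
28 = 28·1 + 0
gcd = 1, so a unique solution mod 12264 exists.
Back-substitute for the Bézout coefficients:
1 = 57 − 2·28
1 = −2·313 + 11·57
1 = 11·12264 − 431·313
So 313·(-431) ≡ 1 (mod 12264), giving 313⁻¹ ≡ 11833.
x ≡ 313⁻¹·11031 ≡ 11833·11031 ≡ 4071 (mod 12264).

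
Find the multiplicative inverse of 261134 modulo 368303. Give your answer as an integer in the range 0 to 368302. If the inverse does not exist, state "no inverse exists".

Extended Euclidean algorithm:
368303 = 1·261134 + 107169
261134 = 2·107169 + 46796
107169 = 2·46796 + 13577
46796 = 3·13577 + 6065
13577 = 2·6065 + 1447
6065 = 4·1447 + 277
1447 = 5·277 + 62
277 = 4·62 + 29
62 = 2·29 + 4
29 = 7·4 + 1
4 = 4·1 + 0
gcd = 1, so the inverse exists. Back-substitute:
1 = 29 − 7·4
1 = −7·62 + 15·29
1 = 15·277 − 67·62
1 = −67·1447 + 350·277
1 = 350·6065 − 1467·1447
1 = −1467·13577 + 3284·6065
1 = 3284·46796 − 11319·13577
1 = −11319·107169 + 25922·46796
1 = 25922·261134 − 63163·107169
1 = −63163·368303 + 89085·261134
So 261134·89085 ≡ 1 (mod 368303).

89085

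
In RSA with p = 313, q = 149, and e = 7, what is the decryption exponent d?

φ(n) = (p−1)(q−1) = 312·148 = 46176.
Need d with 7·d ≡ 1 (mod 46176). Apply the extended Euclidean algorithm:
46176 = 6596*7 + 4
7 = 1*4 + 3
4 = 1*3 + 1
3 = 3*1 + 0
Back-substitute:
1 = 4 − 3
1 = −7 + 2·4
1 = 2·46176 − 13193·7
So 7·(-13193) ≡ 1 (mod 46176), hence d ≡ -13193 ≡ 32983 (mod 46176).

32983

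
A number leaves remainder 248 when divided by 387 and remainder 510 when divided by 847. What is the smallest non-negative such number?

289337

Write x = 248 + 387·k. Then 387·k ≡ 510 − 248 ≡ 262 (mod 847).
Need 387⁻¹ mod 847. Extended Euclid on (847, 387):
847 = 2·387 + 73
387 = 5·73 + 22
73 = 3·22 + 7
22 = 3·7 + 1
7 = 7·1 + 0
Back-substitute:
1 = 22 − 3·7
1 = −3·73 + 10·22
1 = 10·387 − 53·73
1 = −53·847 + 116·387
387⁻¹ ≡ 116 (mod 847), so k ≡ 116·262 ≡ 747 (mod 847).
x = 248 + 387·747 = 289337.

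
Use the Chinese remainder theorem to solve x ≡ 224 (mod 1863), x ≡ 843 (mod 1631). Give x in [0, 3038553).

149264

Write x = 224 + 1863·k. Then 1863·k ≡ 843 − 224 ≡ 619 (mod 1631).
Need 1863⁻¹ mod 1631. Extended Euclid on (1631, 232):
1631 = 7*232 + 7
232 = 33*7 + 1
7 = 7*1 + 0
Back-substitute:
1 = 232 − 33·7
1 = −33·1631 + 232·232
1863⁻¹ ≡ 232 (mod 1631), so k ≡ 232·619 ≡ 80 (mod 1631).
x = 224 + 1863·80 = 149264.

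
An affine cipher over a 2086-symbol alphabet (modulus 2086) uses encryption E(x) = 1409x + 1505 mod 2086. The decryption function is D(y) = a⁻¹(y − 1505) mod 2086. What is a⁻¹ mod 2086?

Run Euclid on (2086, 1409):
2086 = 1·1409 + 677
1409 = 2·677 + 55
677 = 12·55 + 17
55 = 3·17 + 4
17 = 4·4 + 1
4 = 4·1 + 0
The gcd is 1. Working backward:
1 = 17 − 4·4
1 = −4·55 + 13·17
1 = 13·677 − 160·55
1 = −160·1409 + 333·677
1 = 333·2086 − 493·1409
Hence 1409⁻¹ ≡ -493 ≡ 1593 (mod 2086).

1593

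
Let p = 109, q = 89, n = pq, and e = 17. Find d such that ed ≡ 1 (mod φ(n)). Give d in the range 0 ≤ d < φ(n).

8945

φ(n) = (p−1)(q−1) = 108·88 = 9504.
Need d with 17·d ≡ 1 (mod 9504). Apply the extended Euclidean algorithm:
9504 = 559*17 + 1
17 = 17*1 + 0
Back-substitute:
1 = 9504 − 559·17
So 17·(-559) ≡ 1 (mod 9504), hence d ≡ -559 ≡ 8945 (mod 9504).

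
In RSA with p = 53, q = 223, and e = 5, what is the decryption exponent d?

φ(n) = (p−1)(q−1) = 52·222 = 11544.
Need d with 5·d ≡ 1 (mod 11544). Apply the extended Euclidean algorithm:
11544 = 2308×5 + 4
5 = 1×4 + 1
4 = 4×1 + 0
Back-substitute:
1 = 5 − 4
1 = −11544 + 2309·5
So 5·2309 ≡ 1 (mod 11544), hence d = 2309.

2309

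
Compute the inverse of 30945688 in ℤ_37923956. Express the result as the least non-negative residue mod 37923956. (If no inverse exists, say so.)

Compute gcd(30945688, 37923956):
37923956 = 1·30945688 + 6978268
30945688 = 4·6978268 + 3032616
6978268 = 2·3032616 + 913036
3032616 = 3·913036 + 293508
913036 = 3·293508 + 32512
293508 = 9·32512 + 900
32512 = 36·900 + 112
900 = 8·112 + 4
112 = 28·4 + 0
gcd(30945688, 37923956) = 4 ≠ 1, so 30945688 has no multiplicative inverse modulo 37923956.

no inverse exists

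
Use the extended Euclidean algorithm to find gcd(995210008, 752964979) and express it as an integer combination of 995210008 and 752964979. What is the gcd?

Repeated division:
995210008 = 1*752964979 + 242245029
752964979 = 3*242245029 + 26229892
242245029 = 9*26229892 + 6176001
26229892 = 4*6176001 + 1525888
6176001 = 4*1525888 + 72449
1525888 = 21*72449 + 4459
72449 = 16*4459 + 1105
4459 = 4*1105 + 39
1105 = 28*39 + 13
39 = 3*13 + 0
gcd(995210008, 752964979) = 13.
Working backward:
13 = 1105 − 28·39
13 = −28·4459 + 113·1105
13 = 113·72449 − 1836·4459
13 = −1836·1525888 + 38669·72449
13 = 38669·6176001 − 156512·1525888
13 = −156512·26229892 + 664717·6176001
13 = 664717·242245029 − 6138965·26229892
13 = −6138965·752964979 + 19081612·242245029
13 = 19081612·995210008 − 25220577·752964979
So 13 = (19081612)·995210008 + (-25220577)·752964979.

13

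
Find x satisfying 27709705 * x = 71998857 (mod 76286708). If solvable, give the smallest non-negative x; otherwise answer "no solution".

75641697

First find gcd(27709705, 76286708):
76286708 = 2·27709705 + 20867298
27709705 = 1·20867298 + 6842407
20867298 = 3·6842407 + 340077
6842407 = 20·340077 + 40867
340077 = 8·40867 + 13141
40867 = 3·13141 + 1444
13141 = 9·1444 + 145
1444 = 9·145 + 139
145 = 1·139 + 6
139 = 23·6 + 1
6 = 6·1 + 0
gcd = 1, so a unique solution mod 76286708 exists.
Back-substitute for the Bézout coefficients:
1 = 139 − 23·6
1 = −23·145 + 24·139
1 = 24·1444 − 239·145
1 = −239·13141 + 2175·1444
1 = 2175·40867 − 6764·13141
1 = −6764·340077 + 56287·40867
1 = 56287·6842407 − 1132504·340077
1 = −1132504·20867298 + 3453799·6842407
1 = 3453799·27709705 − 4586303·20867298
1 = −4586303·76286708 + 12626405·27709705
So 27709705·(12626405) ≡ 1 (mod 76286708), giving 27709705⁻¹ ≡ 12626405.
x ≡ 27709705⁻¹·71998857 ≡ 12626405·71998857 ≡ 75641697 (mod 76286708).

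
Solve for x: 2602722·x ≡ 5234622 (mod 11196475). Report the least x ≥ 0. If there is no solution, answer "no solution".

10494676

First find gcd(2602722, 11196475):
11196475 = 4*2602722 + 785587
2602722 = 3*785587 + 245961
785587 = 3*245961 + 47704
245961 = 5*47704 + 7441
47704 = 6*7441 + 3058
7441 = 2*3058 + 1325
3058 = 2*1325 + 408
1325 = 3*408 + 101
408 = 4*101 + 4
101 = 25*4 + 1
4 = 4*1 + 0
gcd = 1, so a unique solution mod 11196475 exists.
Back-substitute for the Bézout coefficients:
1 = 101 − 25·4
1 = −25·408 + 101·101
1 = 101·1325 − 328·408
1 = −328·3058 + 757·1325
1 = 757·7441 − 1842·3058
1 = −1842·47704 + 11809·7441
1 = 11809·245961 − 60887·47704
1 = −60887·785587 + 194470·245961
1 = 194470·2602722 − 644297·785587
1 = −644297·11196475 + 2771658·2602722
So 2602722·(2771658) ≡ 1 (mod 11196475), giving 2602722⁻¹ ≡ 2771658.
x ≡ 2602722⁻¹·5234622 ≡ 2771658·5234622 ≡ 10494676 (mod 11196475).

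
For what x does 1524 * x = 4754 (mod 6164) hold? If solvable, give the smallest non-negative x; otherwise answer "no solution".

gcd(1524, 6164):
6164 = 4*1524 + 68
1524 = 22*68 + 28
68 = 2*28 + 12
28 = 2*12 + 4
12 = 3*4 + 0
gcd = 4, but 4 ∤ 4754, so the congruence has no solution.

no solution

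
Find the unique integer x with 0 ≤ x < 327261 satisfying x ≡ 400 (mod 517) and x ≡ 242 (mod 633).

Write x = 400 + 517·k. Then 517·k ≡ 242 − 400 ≡ 475 (mod 633).
Need 517⁻¹ mod 633. Extended Euclid on (633, 517):
633 = 1*517 + 116
517 = 4*116 + 53
116 = 2*53 + 10
53 = 5*10 + 3
10 = 3*3 + 1
3 = 3*1 + 0
Back-substitute:
1 = 10 − 3·3
1 = −3·53 + 16·10
1 = 16·116 − 35·53
1 = −35·517 + 156·116
1 = 156·633 − 191·517
517⁻¹ ≡ 442 (mod 633), so k ≡ 442·475 ≡ 427 (mod 633).
x = 400 + 517·427 = 221159.

221159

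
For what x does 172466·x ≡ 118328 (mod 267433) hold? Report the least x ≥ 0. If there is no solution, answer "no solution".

236303

First find gcd(172466, 267433):
267433 = 1×172466 + 94967
172466 = 1×94967 + 77499
94967 = 1×77499 + 17468
77499 = 4×17468 + 7627
17468 = 2×7627 + 2214
7627 = 3×2214 + 985
2214 = 2×985 + 244
985 = 4×244 + 9
244 = 27×9 + 1
9 = 9×1 + 0
gcd = 1, so a unique solution mod 267433 exists.
Back-substitute for the Bézout coefficients:
1 = 244 − 27·9
1 = −27·985 + 109·244
1 = 109·2214 − 245·985
1 = −245·7627 + 844·2214
1 = 844·17468 − 1933·7627
1 = −1933·77499 + 8576·17468
1 = 8576·94967 − 10509·77499
1 = −10509·172466 + 19085·94967
1 = 19085·267433 − 29594·172466
So 172466·(-29594) ≡ 1 (mod 267433), giving 172466⁻¹ ≡ 237839.
x ≡ 172466⁻¹·118328 ≡ 237839·118328 ≡ 236303 (mod 267433).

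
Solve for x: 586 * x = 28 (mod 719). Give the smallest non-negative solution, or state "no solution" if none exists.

189

First find gcd(586, 719):
719 = 1·586 + 133
586 = 4·133 + 54
133 = 2·54 + 25
54 = 2·25 + 4
25 = 6·4 + 1
4 = 4·1 + 0
gcd = 1, so a unique solution mod 719 exists.
Back-substitute for the Bézout coefficients:
1 = 25 − 6·4
1 = −6·54 + 13·25
1 = 13·133 − 32·54
1 = −32·586 + 141·133
1 = 141·719 − 173·586
So 586·(-173) ≡ 1 (mod 719), giving 586⁻¹ ≡ 546.
x ≡ 586⁻¹·28 ≡ 546·28 ≡ 189 (mod 719).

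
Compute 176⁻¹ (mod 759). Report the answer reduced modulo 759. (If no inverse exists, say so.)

Compute gcd(176, 759):
759 = 4*176 + 55
176 = 3*55 + 11
55 = 5*11 + 0
Since gcd = 11 > 1, 176 is not a unit mod 759.

no inverse exists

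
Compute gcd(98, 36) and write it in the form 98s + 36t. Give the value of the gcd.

Euclidean algorithm:
98 = 2×36 + 26
36 = 1×26 + 10
26 = 2×10 + 6
10 = 1×6 + 4
6 = 1×4 + 2
4 = 2×2 + 0
gcd(98, 36) = 2.
Working backward:
2 = 6 − 4
2 = −10 + 2·6
2 = 2·26 − 5·10
2 = −5·36 + 7·26
2 = 7·98 − 19·36
So 2 = (7)·98 + (-19)·36.

2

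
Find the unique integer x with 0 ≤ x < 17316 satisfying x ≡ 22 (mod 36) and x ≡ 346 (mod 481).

Write x = 22 + 36·k. Then 36·k ≡ 346 − 22 ≡ 324 (mod 481).
Need 36⁻¹ mod 481. Extended Euclid on (481, 36):
481 = 13·36 + 13
36 = 2·13 + 10
13 = 1·10 + 3
10 = 3·3 + 1
3 = 3·1 + 0
Back-substitute:
1 = 10 − 3·3
1 = −3·13 + 4·10
1 = 4·36 − 11·13
1 = −11·481 + 147·36
36⁻¹ ≡ 147 (mod 481), so k ≡ 147·324 ≡ 9 (mod 481).
x = 22 + 36·9 = 346.

346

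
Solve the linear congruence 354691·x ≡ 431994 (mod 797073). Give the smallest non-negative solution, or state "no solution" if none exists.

267087

First find gcd(354691, 797073):
797073 = 2*354691 + 87691
354691 = 4*87691 + 3927
87691 = 22*3927 + 1297
3927 = 3*1297 + 36
1297 = 36*36 + 1
36 = 36*1 + 0
gcd = 1, so a unique solution mod 797073 exists.
Back-substitute for the Bézout coefficients:
1 = 1297 − 36·36
1 = −36·3927 + 109·1297
1 = 109·87691 − 2434·3927
1 = −2434·354691 + 9845·87691
1 = 9845·797073 − 22124·354691
So 354691·(-22124) ≡ 1 (mod 797073), giving 354691⁻¹ ≡ 774949.
x ≡ 354691⁻¹·431994 ≡ 774949·431994 ≡ 267087 (mod 797073).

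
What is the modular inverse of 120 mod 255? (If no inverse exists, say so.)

Compute gcd(120, 255):
255 = 2·120 + 15
120 = 8·15 + 0
gcd(120, 255) = 15 ≠ 1, so 120 has no multiplicative inverse modulo 255.

no inverse exists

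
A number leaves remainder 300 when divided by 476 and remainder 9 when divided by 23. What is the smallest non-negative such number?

6012

Write x = 300 + 476·k. Then 476·k ≡ 9 − 300 ≡ 8 (mod 23).
Need 476⁻¹ mod 23. Extended Euclid on (23, 16):
23 = 1·16 + 7
16 = 2·7 + 2
7 = 3·2 + 1
2 = 2·1 + 0
Back-substitute:
1 = 7 − 3·2
1 = −3·16 + 7·7
1 = 7·23 − 10·16
476⁻¹ ≡ 13 (mod 23), so k ≡ 13·8 ≡ 12 (mod 23).
x = 300 + 476·12 = 6012.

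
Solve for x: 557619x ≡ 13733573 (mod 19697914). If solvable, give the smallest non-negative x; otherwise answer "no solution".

10935103

First find gcd(557619, 19697914):
19697914 = 35·557619 + 181249
557619 = 3·181249 + 13872
181249 = 13·13872 + 913
13872 = 15·913 + 177
913 = 5·177 + 28
177 = 6·28 + 9
28 = 3·9 + 1
9 = 9·1 + 0
gcd = 1, so a unique solution mod 19697914 exists.
Back-substitute for the Bézout coefficients:
1 = 28 − 3·9
1 = −3·177 + 19·28
1 = 19·913 − 98·177
1 = −98·13872 + 1489·913
1 = 1489·181249 − 19455·13872
1 = −19455·557619 + 59854·181249
1 = 59854·19697914 − 2114345·557619
So 557619·(-2114345) ≡ 1 (mod 19697914), giving 557619⁻¹ ≡ 17583569.
x ≡ 557619⁻¹·13733573 ≡ 17583569·13733573 ≡ 10935103 (mod 19697914).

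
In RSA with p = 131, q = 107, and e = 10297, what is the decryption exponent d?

φ(n) = (p−1)(q−1) = 130·106 = 13780.
Need d with 10297·d ≡ 1 (mod 13780). Apply the extended Euclidean algorithm:
13780 = 1*10297 + 3483
10297 = 2*3483 + 3331
3483 = 1*3331 + 152
3331 = 21*152 + 139
152 = 1*139 + 13
139 = 10*13 + 9
13 = 1*9 + 4
9 = 2*4 + 1
4 = 4*1 + 0
Back-substitute:
1 = 9 − 2·4
1 = −2·13 + 3·9
1 = 3·139 − 32·13
1 = −32·152 + 35·139
1 = 35·3331 − 767·152
1 = −767·3483 + 802·3331
1 = 802·10297 − 2371·3483
1 = −2371·13780 + 3173·10297
So 10297·3173 ≡ 1 (mod 13780), hence d = 3173.

3173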